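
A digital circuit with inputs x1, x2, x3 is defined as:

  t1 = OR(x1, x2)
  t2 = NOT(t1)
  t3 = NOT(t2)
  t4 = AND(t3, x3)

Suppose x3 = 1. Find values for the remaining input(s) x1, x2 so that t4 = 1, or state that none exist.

t4 = AND(t3, x3) must be 1, so both t3 = 1 and x3 = 1.
t3 = NOT(t2) must be 1, so t2 = 0.
Check with x3 = 1 and x1=1, x2=0:
t1 = OR(x1, x2) = OR(1, 0) = 1
t2 = NOT(t1) = NOT 1 = 0
t3 = NOT(t2) = NOT 0 = 1
t4 = AND(t3, x3) = AND(1, 1) = 1
So t4 = 1.

x1=1, x2=0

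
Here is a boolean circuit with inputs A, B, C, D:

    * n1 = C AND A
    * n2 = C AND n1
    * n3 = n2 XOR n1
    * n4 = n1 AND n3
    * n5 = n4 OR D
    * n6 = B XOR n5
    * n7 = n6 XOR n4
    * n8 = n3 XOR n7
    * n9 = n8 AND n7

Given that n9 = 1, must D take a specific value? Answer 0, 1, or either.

either

Both values of D occur among assignments with n9 = 1:
  D=0: A=0, B=1, C=0, D=0
  D=1: A=0, B=0, C=0, D=1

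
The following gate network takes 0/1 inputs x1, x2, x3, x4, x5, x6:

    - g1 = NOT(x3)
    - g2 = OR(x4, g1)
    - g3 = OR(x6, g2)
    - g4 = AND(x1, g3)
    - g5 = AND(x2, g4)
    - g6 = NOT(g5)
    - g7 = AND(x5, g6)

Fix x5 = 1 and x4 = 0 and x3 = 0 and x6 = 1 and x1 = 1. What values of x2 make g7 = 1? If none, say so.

g7 = AND(x5, g6) must be 1, so both x5 = 1 and g6 = 1.
g6 = NOT(g5) must be 1, so g5 = 0.
Check with x5 = 1 and x4 = 0 and x3 = 0 and x6 = 1 and x1 = 1 and x2=0:
g1 = NOT(x3) = NOT 0 = 1
g2 = OR(x4, g1) = OR(0, 1) = 1
g3 = OR(x6, g2) = OR(1, 1) = 1
g4 = AND(x1, g3) = AND(1, 1) = 1
g5 = AND(x2, g4) = AND(0, 1) = 0
g6 = NOT(g5) = NOT 0 = 1
g7 = AND(x5, g6) = AND(1, 1) = 1
So g7 = 1.

x2=0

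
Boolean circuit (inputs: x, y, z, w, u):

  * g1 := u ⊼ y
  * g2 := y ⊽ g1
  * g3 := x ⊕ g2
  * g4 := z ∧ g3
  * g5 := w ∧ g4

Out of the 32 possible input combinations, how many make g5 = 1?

g5 = w ∧ g4 must be 1, so both w = 1 and g4 = 1.
g4 = z ∧ g3 must be 1, so both z = 1 and g3 = 1.
Satisfying assignments:
  x=1, y=0, z=1, w=1, u=0
  x=1, y=0, z=1, w=1, u=1
  x=1, y=1, z=1, w=1, u=0
  x=1, y=1, z=1, w=1, u=1

4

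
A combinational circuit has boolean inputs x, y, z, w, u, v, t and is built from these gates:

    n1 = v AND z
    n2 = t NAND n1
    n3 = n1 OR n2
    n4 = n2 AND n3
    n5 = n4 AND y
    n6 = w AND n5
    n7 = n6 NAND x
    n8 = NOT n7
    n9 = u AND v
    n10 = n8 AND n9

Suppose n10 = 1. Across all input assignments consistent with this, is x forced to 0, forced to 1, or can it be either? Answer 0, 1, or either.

n10 = n8 AND n9 must be 1, so both n8 = 1 and n9 = 1.
Every assignment with n10 = 1 has x = 1; there are 3 such assignment(s).
  x=1, y=1, z=0, w=1, u=1, v=1, t=0
  x=1, y=1, z=0, w=1, u=1, v=1, t=1
  x=1, y=1, z=1, w=1, u=1, v=1, t=0

1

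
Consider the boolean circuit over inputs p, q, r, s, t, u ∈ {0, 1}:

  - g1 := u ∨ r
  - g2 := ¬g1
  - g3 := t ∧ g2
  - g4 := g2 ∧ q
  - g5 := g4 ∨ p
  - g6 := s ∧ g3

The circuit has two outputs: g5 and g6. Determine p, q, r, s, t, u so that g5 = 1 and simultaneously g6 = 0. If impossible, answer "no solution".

Check with p=1 q=1 r=1 s=1 t=1 u=0:
g1 = u ∨ r = 0 ∨ 1 = 1
g2 = ¬g1 = ¬1 = 0
g3 = t ∧ g2 = 1 ∧ 0 = 0
g4 = g2 ∧ q = 0 ∧ 1 = 0
g5 = g4 ∨ p = 0 ∨ 1 = 1
g6 = s ∧ g3 = 1 ∧ 0 = 0
So g5 = 1 and g6 = 0.

p=1 q=1 r=1 s=1 t=1 u=0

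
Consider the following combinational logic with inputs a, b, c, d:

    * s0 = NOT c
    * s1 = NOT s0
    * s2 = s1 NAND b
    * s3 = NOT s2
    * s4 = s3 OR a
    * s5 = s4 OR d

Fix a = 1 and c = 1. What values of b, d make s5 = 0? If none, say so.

With a = 1 and c = 1 fixed, none of the 4 settings of b, d give s5 = 0.
For example, with b=0, d=0:
s0 = NOT c = NOT 1 = 0
s1 = NOT s0 = NOT 0 = 1
s2 = s1 NAND b = 1 NAND 0 = 1
s3 = NOT s2 = NOT 1 = 0
s4 = s3 OR a = 0 OR 1 = 1
s5 = s4 OR d = 1 OR 0 = 1
giving s5 = 1 ≠ 0.

no solution exists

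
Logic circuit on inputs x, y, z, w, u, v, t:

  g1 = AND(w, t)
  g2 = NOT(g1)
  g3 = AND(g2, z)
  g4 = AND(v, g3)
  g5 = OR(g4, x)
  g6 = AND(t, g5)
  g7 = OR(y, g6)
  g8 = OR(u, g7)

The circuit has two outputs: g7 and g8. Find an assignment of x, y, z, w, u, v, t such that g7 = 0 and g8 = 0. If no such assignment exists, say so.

x=1, y=0, z=1, w=1, u=0, v=0, t=0

Check with x=1, y=0, z=1, w=1, u=0, v=0, t=0:
g1 = AND(w, t) = AND(1, 0) = 0
g2 = NOT(g1) = NOT 0 = 1
g3 = AND(g2, z) = AND(1, 1) = 1
g4 = AND(v, g3) = AND(0, 1) = 0
g5 = OR(g4, x) = OR(0, 1) = 1
g6 = AND(t, g5) = AND(0, 1) = 0
g7 = OR(y, g6) = OR(0, 0) = 0
g8 = OR(u, g7) = OR(0, 0) = 0
So g7 = 0 and g8 = 0.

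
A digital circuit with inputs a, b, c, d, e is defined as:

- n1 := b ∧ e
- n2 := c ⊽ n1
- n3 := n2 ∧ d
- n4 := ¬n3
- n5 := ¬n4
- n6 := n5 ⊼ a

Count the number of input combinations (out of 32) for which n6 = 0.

3

n6 = n5 ⊼ a must be 0, so both n5 = 1 and a = 1.
Enumerating the 32 input combinations, 3 give n6 = 0 and 29 give n6 = 1.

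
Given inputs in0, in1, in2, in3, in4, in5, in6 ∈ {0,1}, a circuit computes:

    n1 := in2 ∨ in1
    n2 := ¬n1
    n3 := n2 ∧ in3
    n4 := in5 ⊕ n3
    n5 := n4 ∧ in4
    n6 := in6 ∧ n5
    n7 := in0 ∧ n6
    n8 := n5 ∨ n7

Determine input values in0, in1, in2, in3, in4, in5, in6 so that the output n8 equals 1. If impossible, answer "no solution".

n8 = n5 ∨ n7 must be 1, so at least one of n5, n7 is 1.
Check with in0=1, in1=0, in2=0, in3=0, in4=1, in5=1, in6=0:
n1 = in2 ∨ in1 = 0 ∨ 0 = 0
n2 = ¬n1 = ¬0 = 1
n3 = n2 ∧ in3 = 1 ∧ 0 = 0
n4 = in5 ⊕ n3 = 1 ⊕ 0 = 1
n5 = n4 ∧ in4 = 1 ∧ 1 = 1
n6 = in6 ∧ n5 = 0 ∧ 1 = 0
n7 = in0 ∧ n6 = 1 ∧ 0 = 0
n8 = n5 ∨ n7 = 1 ∨ 0 = 1
So n8 = 1 as required.

in0=1, in1=0, in2=0, in3=0, in4=1, in5=1, in6=0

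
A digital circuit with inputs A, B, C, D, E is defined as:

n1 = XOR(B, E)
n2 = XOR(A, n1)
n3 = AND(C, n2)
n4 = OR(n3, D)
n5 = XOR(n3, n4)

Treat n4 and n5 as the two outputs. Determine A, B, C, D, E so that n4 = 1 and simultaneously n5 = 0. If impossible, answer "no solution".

Check with A=0, B=1, C=1, D=1, E=0:
n1 = XOR(B, E) = XOR(1, 0) = 1
n2 = XOR(A, n1) = XOR(0, 1) = 1
n3 = AND(C, n2) = AND(1, 1) = 1
n4 = OR(n3, D) = OR(1, 1) = 1
n5 = XOR(n3, n4) = XOR(1, 1) = 0
So n4 = 1 and n5 = 0.

A=0, B=1, C=1, D=1, E=0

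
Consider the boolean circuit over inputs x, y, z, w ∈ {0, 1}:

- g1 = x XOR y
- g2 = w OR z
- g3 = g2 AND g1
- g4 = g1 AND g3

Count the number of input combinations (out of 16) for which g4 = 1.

g4 = g1 AND g3 must be 1, so both g1 = 1 and g3 = 1.
g1 = x XOR y must be 1, so x and y differ.
g3 = g2 AND g1 must be 1, so both g2 = 1 and g1 = 1.
Satisfying assignments:
  x=0, y=1, z=0, w=1
  x=0, y=1, z=1, w=0
  x=0, y=1, z=1, w=1
  x=1, y=0, z=0, w=1
  x=1, y=0, z=1, w=0
  x=1, y=0, z=1, w=1

6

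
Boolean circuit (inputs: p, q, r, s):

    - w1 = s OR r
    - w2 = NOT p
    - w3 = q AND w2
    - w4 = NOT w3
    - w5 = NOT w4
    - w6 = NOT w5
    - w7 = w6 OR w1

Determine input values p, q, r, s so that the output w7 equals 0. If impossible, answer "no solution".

p=0 q=1 r=0 s=0

w7 = w6 OR w1 must be 0, so both w6 = 0 and w1 = 0.
w6 = NOT w5 must be 0, so w5 = 1.
w1 = s OR r must be 0, so both s = 0 and r = 0.
Check with p=0 q=1 r=0 s=0:
w1 = s OR r = 0 OR 0 = 0
w2 = NOT p = NOT 0 = 1
w3 = q AND w2 = 1 AND 1 = 1
w4 = NOT w3 = NOT 1 = 0
w5 = NOT w4 = NOT 0 = 1
w6 = NOT w5 = NOT 1 = 0
w7 = w6 OR w1 = 0 OR 0 = 0
So w7 = 0 as required.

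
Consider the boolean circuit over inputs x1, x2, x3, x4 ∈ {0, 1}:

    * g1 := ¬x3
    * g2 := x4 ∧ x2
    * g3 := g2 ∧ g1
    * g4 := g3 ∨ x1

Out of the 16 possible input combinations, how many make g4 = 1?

9

g4 = g3 ∨ x1 must be 1, so at least one of g3, x1 is 1.
Enumerating the 16 input combinations, 9 give g4 = 1 and 7 give g4 = 0.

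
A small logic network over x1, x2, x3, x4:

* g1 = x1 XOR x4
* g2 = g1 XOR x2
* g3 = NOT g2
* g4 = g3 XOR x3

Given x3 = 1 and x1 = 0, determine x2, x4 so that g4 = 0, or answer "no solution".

x2=1, x4=1

g4 = g3 XOR x3 must be 0, so g3 and x3 are equal.
Check with x3 = 1 and x1 = 0 and x2=1, x4=1:
g1 = x1 XOR x4 = 0 XOR 1 = 1
g2 = g1 XOR x2 = 1 XOR 1 = 0
g3 = NOT g2 = NOT 0 = 1
g4 = g3 XOR x3 = 1 XOR 1 = 0
So g4 = 0.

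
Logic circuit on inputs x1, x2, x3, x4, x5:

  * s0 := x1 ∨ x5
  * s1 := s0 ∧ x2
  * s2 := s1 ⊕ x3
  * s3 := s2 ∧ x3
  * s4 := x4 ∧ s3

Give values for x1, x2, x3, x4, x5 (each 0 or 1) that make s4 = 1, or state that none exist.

Check with x1=0 x2=0 x3=1 x4=1 x5=1:
s0 = x1 ∨ x5 = 0 ∨ 1 = 1
s1 = s0 ∧ x2 = 1 ∧ 0 = 0
s2 = s1 ⊕ x3 = 0 ⊕ 1 = 1
s3 = s2 ∧ x3 = 1 ∧ 1 = 1
s4 = x4 ∧ s3 = 1 ∧ 1 = 1
So s4 = 1 as required.

x1=0 x2=0 x3=1 x4=1 x5=1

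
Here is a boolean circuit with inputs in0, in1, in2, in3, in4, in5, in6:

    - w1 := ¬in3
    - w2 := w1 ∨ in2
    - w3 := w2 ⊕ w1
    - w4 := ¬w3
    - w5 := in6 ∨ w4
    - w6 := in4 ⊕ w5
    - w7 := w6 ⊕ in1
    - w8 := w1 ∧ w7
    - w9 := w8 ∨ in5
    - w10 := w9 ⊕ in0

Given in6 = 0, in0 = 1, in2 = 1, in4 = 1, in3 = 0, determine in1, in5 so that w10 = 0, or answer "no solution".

in1=1 in5=0

Check with in6 = 0, in0 = 1, in2 = 1, in4 = 1, in3 = 0 and in1=1, in5=0:
w1 = ¬in3 = ¬0 = 1
w2 = w1 ∨ in2 = 1 ∨ 1 = 1
w3 = w2 ⊕ w1 = 1 ⊕ 1 = 0
w4 = ¬w3 = ¬0 = 1
w5 = in6 ∨ w4 = 0 ∨ 1 = 1
w6 = in4 ⊕ w5 = 1 ⊕ 1 = 0
w7 = w6 ⊕ in1 = 0 ⊕ 1 = 1
w8 = w1 ∧ w7 = 1 ∧ 1 = 1
w9 = w8 ∨ in5 = 1 ∨ 0 = 1
w10 = w9 ⊕ in0 = 1 ⊕ 1 = 0
So w10 = 0.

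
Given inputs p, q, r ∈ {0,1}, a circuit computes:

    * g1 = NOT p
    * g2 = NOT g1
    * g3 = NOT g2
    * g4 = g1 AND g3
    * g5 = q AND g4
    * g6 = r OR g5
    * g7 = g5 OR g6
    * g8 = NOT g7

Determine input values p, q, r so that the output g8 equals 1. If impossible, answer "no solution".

g8 = NOT g7 must be 1, so g7 = 0.
g7 = g5 OR g6 must be 0, so both g5 = 0 and g6 = 0.
g5 = q AND g4 must be 0, so at least one of q, g4 is 0.
Check with p=1, q=0, r=0:
g1 = NOT p = NOT 1 = 0
g2 = NOT g1 = NOT 0 = 1
g3 = NOT g2 = NOT 1 = 0
g4 = g1 AND g3 = 0 AND 0 = 0
g5 = q AND g4 = 0 AND 0 = 0
g6 = r OR g5 = 0 OR 0 = 0
g7 = g5 OR g6 = 0 OR 0 = 0
g8 = NOT g7 = NOT 0 = 1
So g8 = 1 as required.

p=1, q=0, r=0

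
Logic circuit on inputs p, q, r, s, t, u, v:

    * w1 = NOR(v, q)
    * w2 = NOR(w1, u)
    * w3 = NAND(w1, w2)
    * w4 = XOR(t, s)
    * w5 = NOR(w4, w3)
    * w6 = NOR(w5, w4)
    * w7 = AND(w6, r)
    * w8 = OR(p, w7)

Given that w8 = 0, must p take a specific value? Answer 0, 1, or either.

w8 = OR(p, w7) must be 0, so both p = 0 and w7 = 0.
w7 = AND(w6, r) must be 0, so at least one of w6, r is 0.
Every assignment with w8 = 0 has p = 0; there are 48 such assignment(s).

0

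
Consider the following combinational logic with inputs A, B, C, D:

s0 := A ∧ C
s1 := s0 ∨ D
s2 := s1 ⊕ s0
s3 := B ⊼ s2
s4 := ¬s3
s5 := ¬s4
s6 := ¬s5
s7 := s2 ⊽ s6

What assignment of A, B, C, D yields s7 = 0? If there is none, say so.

A=0, B=1, C=1, D=1

s7 = s2 ⊽ s6 must be 0, so at least one of s2, s6 is 1.
Check with A=0, B=1, C=1, D=1:
s0 = A ∧ C = 0 ∧ 1 = 0
s1 = s0 ∨ D = 0 ∨ 1 = 1
s2 = s1 ⊕ s0 = 1 ⊕ 0 = 1
s3 = B ⊼ s2 = 1 ⊼ 1 = 0
s4 = ¬s3 = ¬0 = 1
s5 = ¬s4 = ¬1 = 0
s6 = ¬s5 = ¬0 = 1
s7 = s2 ⊽ s6 = 1 ⊽ 1 = 0
So s7 = 0 as required.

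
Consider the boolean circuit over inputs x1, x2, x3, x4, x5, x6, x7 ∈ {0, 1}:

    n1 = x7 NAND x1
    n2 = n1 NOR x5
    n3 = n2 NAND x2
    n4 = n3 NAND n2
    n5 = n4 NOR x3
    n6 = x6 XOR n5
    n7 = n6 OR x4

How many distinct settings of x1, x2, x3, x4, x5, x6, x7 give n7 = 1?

n7 = n6 OR x4 must be 1, so at least one of n6, x4 is 1.
Enumerating the 128 input combinations, 96 give n7 = 1 and 32 give n7 = 0.

96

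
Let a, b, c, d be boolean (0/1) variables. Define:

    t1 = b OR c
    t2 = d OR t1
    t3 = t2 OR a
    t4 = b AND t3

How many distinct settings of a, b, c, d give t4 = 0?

8

t4 = b AND t3 must be 0, so at least one of b, t3 is 0.
Enumerating the 16 input combinations, 8 give t4 = 0 and 8 give t4 = 1.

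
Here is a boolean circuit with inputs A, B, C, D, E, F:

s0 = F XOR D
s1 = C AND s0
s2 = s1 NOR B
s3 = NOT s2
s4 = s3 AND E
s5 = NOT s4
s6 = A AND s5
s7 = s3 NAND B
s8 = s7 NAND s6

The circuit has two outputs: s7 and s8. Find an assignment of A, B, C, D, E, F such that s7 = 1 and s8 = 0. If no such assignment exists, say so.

A=1, B=0, C=0, D=0, E=1, F=1

Check with A=1, B=0, C=0, D=0, E=1, F=1:
s0 = F XOR D = 1 XOR 0 = 1
s1 = C AND s0 = 0 AND 1 = 0
s2 = s1 NOR B = 0 NOR 0 = 1
s3 = NOT s2 = NOT 1 = 0
s4 = s3 AND E = 0 AND 1 = 0
s5 = NOT s4 = NOT 0 = 1
s6 = A AND s5 = 1 AND 1 = 1
s7 = s3 NAND B = 0 NAND 0 = 1
s8 = s7 NAND s6 = 1 NAND 1 = 0
So s7 = 1 and s8 = 0.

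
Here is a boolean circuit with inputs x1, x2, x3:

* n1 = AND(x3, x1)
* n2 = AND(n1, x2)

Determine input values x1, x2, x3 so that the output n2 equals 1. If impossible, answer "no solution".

Check with x1=1, x2=1, x3=1:
n1 = AND(x3, x1) = AND(1, 1) = 1
n2 = AND(n1, x2) = AND(1, 1) = 1
So n2 = 1 as required.

x1=1, x2=1, x3=1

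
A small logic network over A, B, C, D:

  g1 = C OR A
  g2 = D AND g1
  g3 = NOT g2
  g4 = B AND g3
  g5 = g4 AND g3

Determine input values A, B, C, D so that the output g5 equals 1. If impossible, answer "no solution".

A=0 B=1 C=1 D=0

g5 = g4 AND g3 must be 1, so both g4 = 1 and g3 = 1.
g4 = B AND g3 must be 1, so both B = 1 and g3 = 1.
Check with A=0 B=1 C=1 D=0:
g1 = C OR A = 1 OR 0 = 1
g2 = D AND g1 = 0 AND 1 = 0
g3 = NOT g2 = NOT 0 = 1
g4 = B AND g3 = 1 AND 1 = 1
g5 = g4 AND g3 = 1 AND 1 = 1
So g5 = 1 as required.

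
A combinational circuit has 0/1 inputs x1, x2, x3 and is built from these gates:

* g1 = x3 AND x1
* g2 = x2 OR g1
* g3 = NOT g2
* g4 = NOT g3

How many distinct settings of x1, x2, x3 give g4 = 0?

g4 = NOT g3 must be 0, so g3 = 1.
g3 = NOT g2 must be 1, so g2 = 0.
Satisfying assignments:
  x1=0, x2=0, x3=0
  x1=0, x2=0, x3=1
  x1=1, x2=0, x3=0

3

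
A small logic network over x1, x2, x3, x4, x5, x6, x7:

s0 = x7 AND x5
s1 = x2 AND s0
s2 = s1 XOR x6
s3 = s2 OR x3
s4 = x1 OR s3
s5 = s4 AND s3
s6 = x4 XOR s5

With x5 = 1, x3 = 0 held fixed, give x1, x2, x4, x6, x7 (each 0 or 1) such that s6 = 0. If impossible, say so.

s6 = x4 XOR s5 must be 0, so x4 and s5 are equal.
Check with x5 = 1, x3 = 0 and x1=0, x2=0, x4=0, x6=0, x7=0:
s0 = x7 AND x5 = 0 AND 1 = 0
s1 = x2 AND s0 = 0 AND 0 = 0
s2 = s1 XOR x6 = 0 XOR 0 = 0
s3 = s2 OR x3 = 0 OR 0 = 0
s4 = x1 OR s3 = 0 OR 0 = 0
s5 = s4 AND s3 = 0 AND 0 = 0
s6 = x4 XOR s5 = 0 XOR 0 = 0
So s6 = 0.

x1=0, x2=0, x4=0, x6=0, x7=0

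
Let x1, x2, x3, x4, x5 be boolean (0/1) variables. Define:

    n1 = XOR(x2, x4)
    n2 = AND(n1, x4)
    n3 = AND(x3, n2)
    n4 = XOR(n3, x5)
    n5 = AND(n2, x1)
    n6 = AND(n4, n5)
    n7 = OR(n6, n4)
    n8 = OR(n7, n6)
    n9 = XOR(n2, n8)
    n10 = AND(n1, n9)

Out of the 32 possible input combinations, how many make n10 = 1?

n10 = AND(n1, n9) must be 1, so both n1 = 1 and n9 = 1.
Enumerating the 32 input combinations, 8 give n10 = 1 and 24 give n10 = 0.

8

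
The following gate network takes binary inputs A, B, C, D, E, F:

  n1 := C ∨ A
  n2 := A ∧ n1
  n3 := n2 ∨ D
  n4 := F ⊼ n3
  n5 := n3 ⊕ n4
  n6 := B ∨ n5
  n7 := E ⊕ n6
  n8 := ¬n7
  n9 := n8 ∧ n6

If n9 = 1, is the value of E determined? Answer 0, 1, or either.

1

n9 = n8 ∧ n6 must be 1, so both n8 = 1 and n6 = 1.
n8 = ¬n7 must be 1, so n7 = 0.
n6 = B ∨ n5 must be 1, so at least one of B, n5 is 1.
Every assignment with n9 = 1 has E = 1; there are 26 such assignment(s).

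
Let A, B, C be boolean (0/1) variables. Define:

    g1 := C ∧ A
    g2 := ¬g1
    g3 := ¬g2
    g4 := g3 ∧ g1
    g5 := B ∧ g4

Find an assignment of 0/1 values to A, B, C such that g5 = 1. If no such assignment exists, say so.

g5 = B ∧ g4 must be 1, so both B = 1 and g4 = 1.
g4 = g3 ∧ g1 must be 1, so both g3 = 1 and g1 = 1.
Check with A=1 B=1 C=1:
g1 = C ∧ A = 1 ∧ 1 = 1
g2 = ¬g1 = ¬1 = 0
g3 = ¬g2 = ¬0 = 1
g4 = g3 ∧ g1 = 1 ∧ 1 = 1
g5 = B ∧ g4 = 1 ∧ 1 = 1
So g5 = 1 as required.

A=1 B=1 C=1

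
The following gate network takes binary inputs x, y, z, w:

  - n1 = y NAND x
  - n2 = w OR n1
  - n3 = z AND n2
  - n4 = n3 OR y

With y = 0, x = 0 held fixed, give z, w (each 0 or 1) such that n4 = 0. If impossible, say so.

Check with y = 0, x = 0 and z=0, w=1:
n1 = y NAND x = 0 NAND 0 = 1
n2 = w OR n1 = 1 OR 1 = 1
n3 = z AND n2 = 0 AND 1 = 0
n4 = n3 OR y = 0 OR 0 = 0
So n4 = 0.

z=0, w=1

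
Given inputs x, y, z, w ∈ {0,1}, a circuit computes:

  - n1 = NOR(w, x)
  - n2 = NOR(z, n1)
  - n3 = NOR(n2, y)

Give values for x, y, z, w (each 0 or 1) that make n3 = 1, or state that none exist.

x=0, y=0, z=0, w=0

Check with x=0, y=0, z=0, w=0:
n1 = NOR(w, x) = NOR(0, 0) = 1
n2 = NOR(z, n1) = NOR(0, 1) = 0
n3 = NOR(n2, y) = NOR(0, 0) = 1
So n3 = 1 as required.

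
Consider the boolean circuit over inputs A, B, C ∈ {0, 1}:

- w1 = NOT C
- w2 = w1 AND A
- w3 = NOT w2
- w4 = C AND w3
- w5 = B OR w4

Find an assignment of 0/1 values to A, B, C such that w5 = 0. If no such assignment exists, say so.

w5 = B OR w4 must be 0, so both B = 0 and w4 = 0.
Check with A=0, B=0, C=0:
w1 = NOT C = NOT 0 = 1
w2 = w1 AND A = 1 AND 0 = 0
w3 = NOT w2 = NOT 0 = 1
w4 = C AND w3 = 0 AND 1 = 0
w5 = B OR w4 = 0 OR 0 = 0
So w5 = 0 as required.

A=0, B=0, C=0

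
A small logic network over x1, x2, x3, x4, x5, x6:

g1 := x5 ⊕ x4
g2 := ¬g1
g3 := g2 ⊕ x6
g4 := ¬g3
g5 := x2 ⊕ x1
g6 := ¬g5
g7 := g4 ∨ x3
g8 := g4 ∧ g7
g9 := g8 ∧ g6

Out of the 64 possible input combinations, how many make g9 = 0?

48

g9 = g8 ∧ g6 must be 0, so at least one of g8, g6 is 0.
Enumerating the 64 input combinations, 48 give g9 = 0 and 16 give g9 = 1.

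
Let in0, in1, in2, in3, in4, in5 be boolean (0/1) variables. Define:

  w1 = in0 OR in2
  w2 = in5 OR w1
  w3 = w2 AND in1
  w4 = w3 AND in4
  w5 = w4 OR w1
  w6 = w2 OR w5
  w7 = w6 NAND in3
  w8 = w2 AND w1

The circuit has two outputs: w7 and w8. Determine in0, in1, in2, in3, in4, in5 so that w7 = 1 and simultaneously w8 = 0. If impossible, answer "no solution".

in0=0, in1=0, in2=0, in3=0, in4=0, in5=1

Check with in0=0, in1=0, in2=0, in3=0, in4=0, in5=1:
w1 = in0 OR in2 = 0 OR 0 = 0
w2 = in5 OR w1 = 1 OR 0 = 1
w3 = w2 AND in1 = 1 AND 0 = 0
w4 = w3 AND in4 = 0 AND 0 = 0
w5 = w4 OR w1 = 0 OR 0 = 0
w6 = w2 OR w5 = 1 OR 0 = 1
w7 = w6 NAND in3 = 1 NAND 0 = 1
w8 = w2 AND w1 = 1 AND 0 = 0
So w7 = 1 and w8 = 0.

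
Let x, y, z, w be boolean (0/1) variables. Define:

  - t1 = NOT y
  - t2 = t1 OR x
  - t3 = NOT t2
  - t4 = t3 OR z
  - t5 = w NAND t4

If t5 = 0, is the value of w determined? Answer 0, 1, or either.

1

t5 = w NAND t4 must be 0, so both w = 1 and t4 = 1.
t4 = t3 OR z must be 1, so at least one of t3, z is 1.
Every assignment with t5 = 0 has w = 1; there are 5 such assignment(s).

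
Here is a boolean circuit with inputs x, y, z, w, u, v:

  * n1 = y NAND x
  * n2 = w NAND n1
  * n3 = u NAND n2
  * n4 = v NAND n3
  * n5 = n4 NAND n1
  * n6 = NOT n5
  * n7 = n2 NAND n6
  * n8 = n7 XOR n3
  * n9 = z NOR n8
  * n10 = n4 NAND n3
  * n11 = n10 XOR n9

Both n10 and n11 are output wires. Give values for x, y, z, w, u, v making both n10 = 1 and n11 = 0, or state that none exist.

Check with x=0 y=0 z=0 w=0 u=0 v=1:
n1 = y NAND x = 0 NAND 0 = 1
n2 = w NAND n1 = 0 NAND 1 = 1
n3 = u NAND n2 = 0 NAND 1 = 1
n4 = v NAND n3 = 1 NAND 1 = 0
n5 = n4 NAND n1 = 0 NAND 1 = 1
n6 = NOT n5 = NOT 1 = 0
n7 = n2 NAND n6 = 1 NAND 0 = 1
n8 = n7 XOR n3 = 1 XOR 1 = 0
n9 = z NOR n8 = 0 NOR 0 = 1
n10 = n4 NAND n3 = 0 NAND 1 = 1
n11 = n10 XOR n9 = 1 XOR 1 = 0
So n10 = 1 and n11 = 0.

x=0 y=0 z=0 w=0 u=0 v=1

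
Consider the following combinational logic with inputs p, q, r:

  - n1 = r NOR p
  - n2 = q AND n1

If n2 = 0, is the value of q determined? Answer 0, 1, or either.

Both values of q occur among assignments with n2 = 0:
  q=0: p=0, q=0, r=0
  q=1: p=0, q=1, r=1

either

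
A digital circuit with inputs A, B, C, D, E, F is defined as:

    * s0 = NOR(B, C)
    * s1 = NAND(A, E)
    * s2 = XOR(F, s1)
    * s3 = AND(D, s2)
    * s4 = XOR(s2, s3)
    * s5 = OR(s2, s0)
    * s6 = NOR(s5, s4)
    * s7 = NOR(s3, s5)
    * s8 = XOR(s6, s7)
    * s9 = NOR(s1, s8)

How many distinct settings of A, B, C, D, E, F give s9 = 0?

48

s9 = NOR(s1, s8) must be 0, so at least one of s1, s8 is 1.
Enumerating the 64 input combinations, 48 give s9 = 0 and 16 give s9 = 1.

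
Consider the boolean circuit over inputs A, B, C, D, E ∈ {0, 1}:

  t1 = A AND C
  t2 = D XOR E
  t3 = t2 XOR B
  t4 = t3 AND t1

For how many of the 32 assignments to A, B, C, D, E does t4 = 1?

t4 = t3 AND t1 must be 1, so both t3 = 1 and t1 = 1.
t3 = t2 XOR B must be 1, so t2 and B differ.
t1 = A AND C must be 1, so both A = 1 and C = 1.
Enumerating the 32 input combinations, 4 give t4 = 1 and 28 give t4 = 0.

4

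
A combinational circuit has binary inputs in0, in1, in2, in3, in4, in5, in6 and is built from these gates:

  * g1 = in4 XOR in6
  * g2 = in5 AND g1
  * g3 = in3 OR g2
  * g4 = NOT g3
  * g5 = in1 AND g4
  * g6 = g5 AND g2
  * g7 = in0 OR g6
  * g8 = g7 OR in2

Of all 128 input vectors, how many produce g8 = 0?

32

g8 = g7 OR in2 must be 0, so both g7 = 0 and in2 = 0.
g7 = in0 OR g6 must be 0, so both in0 = 0 and g6 = 0.
Enumerating the 128 input combinations, 32 give g8 = 0 and 96 give g8 = 1.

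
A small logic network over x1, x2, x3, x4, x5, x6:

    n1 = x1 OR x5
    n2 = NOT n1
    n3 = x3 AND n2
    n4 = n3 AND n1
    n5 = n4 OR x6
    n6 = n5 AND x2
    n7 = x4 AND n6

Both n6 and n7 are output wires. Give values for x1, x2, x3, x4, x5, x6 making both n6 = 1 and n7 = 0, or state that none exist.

x1=0 x2=1 x3=1 x4=0 x5=0 x6=1

Check with x1=0 x2=1 x3=1 x4=0 x5=0 x6=1:
n1 = x1 OR x5 = 0 OR 0 = 0
n2 = NOT n1 = NOT 0 = 1
n3 = x3 AND n2 = 1 AND 1 = 1
n4 = n3 AND n1 = 1 AND 0 = 0
n5 = n4 OR x6 = 0 OR 1 = 1
n6 = n5 AND x2 = 1 AND 1 = 1
n7 = x4 AND n6 = 0 AND 1 = 0
So n6 = 1 and n7 = 0.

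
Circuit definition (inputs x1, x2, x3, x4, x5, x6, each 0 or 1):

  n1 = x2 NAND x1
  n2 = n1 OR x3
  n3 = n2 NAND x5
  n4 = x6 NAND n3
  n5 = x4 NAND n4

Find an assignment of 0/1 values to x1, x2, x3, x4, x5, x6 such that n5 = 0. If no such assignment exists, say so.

x1=0, x2=0, x3=1, x4=1, x5=1, x6=0

Check with x1=0, x2=0, x3=1, x4=1, x5=1, x6=0:
n1 = x2 NAND x1 = 0 NAND 0 = 1
n2 = n1 OR x3 = 1 OR 1 = 1
n3 = n2 NAND x5 = 1 NAND 1 = 0
n4 = x6 NAND n3 = 0 NAND 0 = 1
n5 = x4 NAND n4 = 1 NAND 1 = 0
So n5 = 0 as required.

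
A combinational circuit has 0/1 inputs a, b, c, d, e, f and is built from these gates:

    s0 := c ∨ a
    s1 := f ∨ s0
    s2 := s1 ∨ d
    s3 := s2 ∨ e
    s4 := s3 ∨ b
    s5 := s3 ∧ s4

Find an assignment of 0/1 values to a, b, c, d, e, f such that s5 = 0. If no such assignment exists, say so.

a=0, b=1, c=0, d=0, e=0, f=0

Check with a=0, b=1, c=0, d=0, e=0, f=0:
s0 = c ∨ a = 0 ∨ 0 = 0
s1 = f ∨ s0 = 0 ∨ 0 = 0
s2 = s1 ∨ d = 0 ∨ 0 = 0
s3 = s2 ∨ e = 0 ∨ 0 = 0
s4 = s3 ∨ b = 0 ∨ 1 = 1
s5 = s3 ∧ s4 = 0 ∧ 1 = 0
So s5 = 0 as required.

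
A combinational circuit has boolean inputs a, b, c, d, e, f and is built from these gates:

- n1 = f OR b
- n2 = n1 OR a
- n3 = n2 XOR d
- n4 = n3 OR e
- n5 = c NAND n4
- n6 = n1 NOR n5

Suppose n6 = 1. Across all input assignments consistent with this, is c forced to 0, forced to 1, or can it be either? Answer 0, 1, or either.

1

n6 = n1 NOR n5 must be 1, so both n1 = 0 and n5 = 0.
Every assignment with n6 = 1 has c = 1; there are 6 such assignment(s).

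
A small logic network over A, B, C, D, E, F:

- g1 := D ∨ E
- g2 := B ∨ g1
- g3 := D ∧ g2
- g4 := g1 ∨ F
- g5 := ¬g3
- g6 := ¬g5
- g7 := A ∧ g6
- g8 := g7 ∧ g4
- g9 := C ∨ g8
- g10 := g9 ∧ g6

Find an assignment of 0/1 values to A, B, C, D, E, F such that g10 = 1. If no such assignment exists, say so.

g10 = g9 ∧ g6 must be 1, so both g9 = 1 and g6 = 1.
g9 = C ∨ g8 must be 1, so at least one of C, g8 is 1.
Check with A=1 B=1 C=1 D=1 E=1 F=0:
g1 = D ∨ E = 1 ∨ 1 = 1
g2 = B ∨ g1 = 1 ∨ 1 = 1
g3 = D ∧ g2 = 1 ∧ 1 = 1
g4 = g1 ∨ F = 1 ∨ 0 = 1
g5 = ¬g3 = ¬1 = 0
g6 = ¬g5 = ¬0 = 1
g7 = A ∧ g6 = 1 ∧ 1 = 1
g8 = g7 ∧ g4 = 1 ∧ 1 = 1
g9 = C ∨ g8 = 1 ∨ 1 = 1
g10 = g9 ∧ g6 = 1 ∧ 1 = 1
So g10 = 1 as required.

A=1 B=1 C=1 D=1 E=1 F=0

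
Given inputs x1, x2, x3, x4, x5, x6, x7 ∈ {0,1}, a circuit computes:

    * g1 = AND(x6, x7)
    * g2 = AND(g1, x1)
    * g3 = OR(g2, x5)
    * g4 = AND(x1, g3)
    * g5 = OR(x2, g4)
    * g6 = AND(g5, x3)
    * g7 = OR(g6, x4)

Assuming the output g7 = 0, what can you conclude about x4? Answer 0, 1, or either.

g7 = OR(g6, x4) must be 0, so both g6 = 0 and x4 = 0.
g6 = AND(g5, x3) must be 0, so at least one of g5, x3 is 0.
Every assignment with g7 = 0 has x4 = 0; there are 43 such assignment(s).

0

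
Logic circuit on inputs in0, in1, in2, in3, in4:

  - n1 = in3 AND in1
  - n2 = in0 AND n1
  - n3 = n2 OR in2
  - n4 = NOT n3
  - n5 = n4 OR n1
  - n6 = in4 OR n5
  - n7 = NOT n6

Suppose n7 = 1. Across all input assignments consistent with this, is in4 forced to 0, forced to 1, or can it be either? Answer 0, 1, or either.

0

n7 = NOT n6 must be 1, so n6 = 0.
Every assignment with n7 = 1 has in4 = 0; there are 6 such assignment(s).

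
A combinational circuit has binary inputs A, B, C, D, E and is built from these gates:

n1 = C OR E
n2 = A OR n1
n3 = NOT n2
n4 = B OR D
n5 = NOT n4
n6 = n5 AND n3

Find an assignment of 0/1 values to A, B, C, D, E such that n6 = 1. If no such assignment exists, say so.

A=0, B=0, C=0, D=0, E=0

Check with A=0, B=0, C=0, D=0, E=0:
n1 = C OR E = 0 OR 0 = 0
n2 = A OR n1 = 0 OR 0 = 0
n3 = NOT n2 = NOT 0 = 1
n4 = B OR D = 0 OR 0 = 0
n5 = NOT n4 = NOT 0 = 1
n6 = n5 AND n3 = 1 AND 1 = 1
So n6 = 1 as required.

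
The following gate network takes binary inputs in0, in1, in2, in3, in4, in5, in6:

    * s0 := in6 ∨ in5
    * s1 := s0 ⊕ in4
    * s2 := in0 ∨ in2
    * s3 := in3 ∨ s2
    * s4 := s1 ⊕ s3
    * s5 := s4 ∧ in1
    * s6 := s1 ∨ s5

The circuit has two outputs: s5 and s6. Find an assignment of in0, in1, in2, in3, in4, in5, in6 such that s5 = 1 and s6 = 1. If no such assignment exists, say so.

Check with in0=1, in1=1, in2=0, in3=0, in4=0, in5=0, in6=0:
s0 = in6 ∨ in5 = 0 ∨ 0 = 0
s1 = s0 ⊕ in4 = 0 ⊕ 0 = 0
s2 = in0 ∨ in2 = 1 ∨ 0 = 1
s3 = in3 ∨ s2 = 0 ∨ 1 = 1
s4 = s1 ⊕ s3 = 0 ⊕ 1 = 1
s5 = s4 ∧ in1 = 1 ∧ 1 = 1
s6 = s1 ∨ s5 = 0 ∨ 1 = 1
So s5 = 1 and s6 = 1.

in0=1, in1=1, in2=0, in3=0, in4=0, in5=0, in6=0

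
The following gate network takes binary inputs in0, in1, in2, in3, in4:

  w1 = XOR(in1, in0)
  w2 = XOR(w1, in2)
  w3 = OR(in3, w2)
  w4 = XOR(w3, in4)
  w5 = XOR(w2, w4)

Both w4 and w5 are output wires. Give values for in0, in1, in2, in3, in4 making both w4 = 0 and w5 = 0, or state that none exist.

Check with in0=1 in1=0 in2=1 in3=0 in4=0:
w1 = XOR(in1, in0) = XOR(0, 1) = 1
w2 = XOR(w1, in2) = XOR(1, 1) = 0
w3 = OR(in3, w2) = OR(0, 0) = 0
w4 = XOR(w3, in4) = XOR(0, 0) = 0
w5 = XOR(w2, w4) = XOR(0, 0) = 0
So w4 = 0 and w5 = 0.

in0=1 in1=0 in2=1 in3=0 in4=0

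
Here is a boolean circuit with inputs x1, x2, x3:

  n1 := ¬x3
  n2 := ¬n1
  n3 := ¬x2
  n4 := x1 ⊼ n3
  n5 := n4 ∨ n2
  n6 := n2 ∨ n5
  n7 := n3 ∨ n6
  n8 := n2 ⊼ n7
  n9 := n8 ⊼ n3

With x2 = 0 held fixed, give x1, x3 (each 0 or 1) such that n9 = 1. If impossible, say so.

x1=1, x3=1

n9 = n8 ⊼ n3 must be 1, so at least one of n8, n3 is 0.
Check with x2 = 0 and x1=1, x3=1:
n1 = ¬x3 = ¬1 = 0
n2 = ¬n1 = ¬0 = 1
n3 = ¬x2 = ¬0 = 1
n4 = x1 ⊼ n3 = 1 ⊼ 1 = 0
n5 = n4 ∨ n2 = 0 ∨ 1 = 1
n6 = n2 ∨ n5 = 1 ∨ 1 = 1
n7 = n3 ∨ n6 = 1 ∨ 1 = 1
n8 = n2 ⊼ n7 = 1 ⊼ 1 = 0
n9 = n8 ⊼ n3 = 0 ⊼ 1 = 1
So n9 = 1.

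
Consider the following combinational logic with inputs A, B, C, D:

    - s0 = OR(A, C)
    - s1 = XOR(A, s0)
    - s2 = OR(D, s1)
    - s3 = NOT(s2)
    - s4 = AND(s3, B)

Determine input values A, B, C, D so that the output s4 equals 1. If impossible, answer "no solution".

A=1, B=1, C=0, D=0

Check with A=1, B=1, C=0, D=0:
s0 = OR(A, C) = OR(1, 0) = 1
s1 = XOR(A, s0) = XOR(1, 1) = 0
s2 = OR(D, s1) = OR(0, 0) = 0
s3 = NOT(s2) = NOT 0 = 1
s4 = AND(s3, B) = AND(1, 1) = 1
So s4 = 1 as required.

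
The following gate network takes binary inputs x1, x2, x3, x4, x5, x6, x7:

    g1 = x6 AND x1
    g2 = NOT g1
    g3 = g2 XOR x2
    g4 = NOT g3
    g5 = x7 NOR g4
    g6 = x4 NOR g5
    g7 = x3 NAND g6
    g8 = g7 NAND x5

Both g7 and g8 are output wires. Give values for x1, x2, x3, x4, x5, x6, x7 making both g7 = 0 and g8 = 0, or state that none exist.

no solution exists

Across all 128 input combinations, none give both g7 = 0 and g8 = 0.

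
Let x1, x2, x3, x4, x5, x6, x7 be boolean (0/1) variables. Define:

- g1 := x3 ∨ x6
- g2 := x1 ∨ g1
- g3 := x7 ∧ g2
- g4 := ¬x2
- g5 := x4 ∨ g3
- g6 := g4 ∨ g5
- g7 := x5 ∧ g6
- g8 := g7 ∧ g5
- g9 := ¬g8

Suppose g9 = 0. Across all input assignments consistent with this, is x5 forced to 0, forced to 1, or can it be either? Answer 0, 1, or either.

1

g9 = ¬g8 must be 0, so g8 = 1.
Every assignment with g9 = 0 has x5 = 1; there are 46 such assignment(s).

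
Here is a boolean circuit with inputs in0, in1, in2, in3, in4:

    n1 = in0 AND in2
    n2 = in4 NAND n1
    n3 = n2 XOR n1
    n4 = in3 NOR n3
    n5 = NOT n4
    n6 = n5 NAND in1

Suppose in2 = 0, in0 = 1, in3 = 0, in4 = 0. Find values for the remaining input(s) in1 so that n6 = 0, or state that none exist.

in1=1

n6 = n5 NAND in1 must be 0, so both n5 = 1 and in1 = 1.
n5 = NOT n4 must be 1, so n4 = 0.
Check with in2 = 0, in0 = 1, in3 = 0, in4 = 0 and in1=1:
n1 = in0 AND in2 = 1 AND 0 = 0
n2 = in4 NAND n1 = 0 NAND 0 = 1
n3 = n2 XOR n1 = 1 XOR 0 = 1
n4 = in3 NOR n3 = 0 NOR 1 = 0
n5 = NOT n4 = NOT 0 = 1
n6 = n5 NAND in1 = 1 NAND 1 = 0
So n6 = 0.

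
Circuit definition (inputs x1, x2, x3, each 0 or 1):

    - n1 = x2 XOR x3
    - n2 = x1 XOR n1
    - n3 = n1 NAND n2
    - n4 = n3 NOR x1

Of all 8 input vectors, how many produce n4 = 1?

2

n4 = n3 NOR x1 must be 1, so both n3 = 0 and x1 = 0.
n3 = n1 NAND n2 must be 0, so both n1 = 1 and n2 = 1.
Enumerating the 8 input combinations, 2 give n4 = 1 and 6 give n4 = 0.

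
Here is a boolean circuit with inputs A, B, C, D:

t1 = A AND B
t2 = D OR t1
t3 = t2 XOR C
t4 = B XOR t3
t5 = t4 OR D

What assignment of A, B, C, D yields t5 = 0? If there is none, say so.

Check with A=0 B=1 C=1 D=0:
t1 = A AND B = 0 AND 1 = 0
t2 = D OR t1 = 0 OR 0 = 0
t3 = t2 XOR C = 0 XOR 1 = 1
t4 = B XOR t3 = 1 XOR 1 = 0
t5 = t4 OR D = 0 OR 0 = 0
So t5 = 0 as required.

A=0 B=1 C=1 D=0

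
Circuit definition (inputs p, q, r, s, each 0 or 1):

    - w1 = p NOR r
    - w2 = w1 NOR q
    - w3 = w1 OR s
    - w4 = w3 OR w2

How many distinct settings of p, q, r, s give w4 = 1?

13

w4 = w3 OR w2 must be 1, so at least one of w3, w2 is 1.
Enumerating the 16 input combinations, 13 give w4 = 1 and 3 give w4 = 0.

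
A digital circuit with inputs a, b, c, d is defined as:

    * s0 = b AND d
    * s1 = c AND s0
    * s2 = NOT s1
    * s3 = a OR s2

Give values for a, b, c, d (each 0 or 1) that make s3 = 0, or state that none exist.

s3 = a OR s2 must be 0, so both a = 0 and s2 = 0.
s2 = NOT s1 must be 0, so s1 = 1.
s1 = c AND s0 must be 1, so both c = 1 and s0 = 1.
Check with a=0, b=1, c=1, d=1:
s0 = b AND d = 1 AND 1 = 1
s1 = c AND s0 = 1 AND 1 = 1
s2 = NOT s1 = NOT 1 = 0
s3 = a OR s2 = 0 OR 0 = 0
So s3 = 0 as required.

a=0, b=1, c=1, d=1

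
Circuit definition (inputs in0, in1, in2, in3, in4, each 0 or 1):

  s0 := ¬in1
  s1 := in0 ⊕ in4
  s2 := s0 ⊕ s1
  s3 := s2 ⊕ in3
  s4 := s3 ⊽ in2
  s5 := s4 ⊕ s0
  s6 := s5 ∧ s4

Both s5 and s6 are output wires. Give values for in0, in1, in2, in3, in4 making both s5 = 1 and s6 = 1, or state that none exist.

Check with in0=0, in1=1, in2=0, in3=1, in4=1:
s0 = ¬in1 = ¬1 = 0
s1 = in0 ⊕ in4 = 0 ⊕ 1 = 1
s2 = s0 ⊕ s1 = 0 ⊕ 1 = 1
s3 = s2 ⊕ in3 = 1 ⊕ 1 = 0
s4 = s3 ⊽ in2 = 0 ⊽ 0 = 1
s5 = s4 ⊕ s0 = 1 ⊕ 0 = 1
s6 = s5 ∧ s4 = 1 ∧ 1 = 1
So s5 = 1 and s6 = 1.

in0=0, in1=1, in2=0, in3=1, in4=1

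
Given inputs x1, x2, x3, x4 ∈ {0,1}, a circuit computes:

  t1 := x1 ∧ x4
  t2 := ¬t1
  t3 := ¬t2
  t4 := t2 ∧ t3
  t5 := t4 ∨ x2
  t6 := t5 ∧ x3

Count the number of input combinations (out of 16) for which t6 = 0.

12

t6 = t5 ∧ x3 must be 0, so at least one of t5, x3 is 0.
Enumerating the 16 input combinations, 12 give t6 = 0 and 4 give t6 = 1.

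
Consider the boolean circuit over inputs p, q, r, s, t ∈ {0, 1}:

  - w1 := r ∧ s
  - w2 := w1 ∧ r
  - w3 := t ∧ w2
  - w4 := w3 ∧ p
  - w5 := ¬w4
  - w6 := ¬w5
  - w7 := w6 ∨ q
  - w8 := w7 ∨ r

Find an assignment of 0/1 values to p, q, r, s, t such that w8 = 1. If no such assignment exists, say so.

w8 = w7 ∨ r must be 1, so at least one of w7, r is 1.
Check with p=0 q=0 r=1 s=0 t=0:
w1 = r ∧ s = 1 ∧ 0 = 0
w2 = w1 ∧ r = 0 ∧ 1 = 0
w3 = t ∧ w2 = 0 ∧ 0 = 0
w4 = w3 ∧ p = 0 ∧ 0 = 0
w5 = ¬w4 = ¬0 = 1
w6 = ¬w5 = ¬1 = 0
w7 = w6 ∨ q = 0 ∨ 0 = 0
w8 = w7 ∨ r = 0 ∨ 1 = 1
So w8 = 1 as required.

p=0 q=0 r=1 s=0 t=0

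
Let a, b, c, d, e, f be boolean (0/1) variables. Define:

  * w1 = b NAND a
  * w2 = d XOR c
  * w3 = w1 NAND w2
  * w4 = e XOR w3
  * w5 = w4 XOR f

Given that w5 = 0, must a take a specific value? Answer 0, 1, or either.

either

Both values of a occur among assignments with w5 = 0:
  a=0: a=0, b=0, c=0, d=0, e=0, f=1
  a=1: a=1, b=0, c=0, d=0, e=0, f=1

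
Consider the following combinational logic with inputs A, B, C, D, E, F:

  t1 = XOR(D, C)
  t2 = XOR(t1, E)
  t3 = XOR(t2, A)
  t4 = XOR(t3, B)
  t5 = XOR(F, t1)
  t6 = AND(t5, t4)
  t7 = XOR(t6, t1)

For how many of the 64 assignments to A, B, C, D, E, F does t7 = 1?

t7 = XOR(t6, t1) must be 1, so t6 and t1 differ.
Enumerating the 64 input combinations, 32 give t7 = 1 and 32 give t7 = 0.

32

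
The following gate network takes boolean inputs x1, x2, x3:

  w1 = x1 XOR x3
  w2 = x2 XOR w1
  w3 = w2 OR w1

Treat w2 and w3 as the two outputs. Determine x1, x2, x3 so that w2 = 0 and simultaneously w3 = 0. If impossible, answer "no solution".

Check with x1=0, x2=0, x3=0:
w1 = x1 XOR x3 = 0 XOR 0 = 0
w2 = x2 XOR w1 = 0 XOR 0 = 0
w3 = w2 OR w1 = 0 OR 0 = 0
So w2 = 0 and w3 = 0.

x1=0, x2=0, x3=0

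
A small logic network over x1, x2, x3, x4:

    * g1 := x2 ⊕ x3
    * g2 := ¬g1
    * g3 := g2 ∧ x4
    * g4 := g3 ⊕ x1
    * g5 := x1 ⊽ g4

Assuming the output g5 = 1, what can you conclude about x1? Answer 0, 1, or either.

g5 = x1 ⊽ g4 must be 1, so both x1 = 0 and g4 = 0.
g4 = g3 ⊕ x1 must be 0, so g3 and x1 are equal.
Every assignment with g5 = 1 has x1 = 0; there are 6 such assignment(s).

0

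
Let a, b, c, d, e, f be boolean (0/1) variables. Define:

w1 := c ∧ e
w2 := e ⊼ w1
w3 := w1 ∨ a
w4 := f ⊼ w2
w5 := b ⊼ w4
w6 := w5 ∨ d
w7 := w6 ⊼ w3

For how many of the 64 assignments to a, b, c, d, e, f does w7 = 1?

w7 = w6 ⊼ w3 must be 1, so at least one of w6, w3 is 0.
Enumerating the 64 input combinations, 31 give w7 = 1 and 33 give w7 = 0.

31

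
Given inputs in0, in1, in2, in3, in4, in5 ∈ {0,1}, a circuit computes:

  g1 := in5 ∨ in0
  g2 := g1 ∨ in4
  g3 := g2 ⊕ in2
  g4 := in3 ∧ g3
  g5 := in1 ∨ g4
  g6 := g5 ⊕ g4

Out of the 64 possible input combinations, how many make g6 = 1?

24

g6 = g5 ⊕ g4 must be 1, so g5 and g4 differ.
Enumerating the 64 input combinations, 24 give g6 = 1 and 40 give g6 = 0.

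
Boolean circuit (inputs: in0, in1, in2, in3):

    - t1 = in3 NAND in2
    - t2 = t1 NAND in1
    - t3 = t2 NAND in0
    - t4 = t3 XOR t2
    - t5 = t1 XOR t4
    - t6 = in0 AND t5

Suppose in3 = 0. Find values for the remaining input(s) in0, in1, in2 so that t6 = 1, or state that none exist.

no solution exists

With in3 = 0 fixed, none of the 8 settings of in0, in1, in2 give t6 = 1.
For example, with in0=1, in1=0, in2=1:
t1 = in3 NAND in2 = 0 NAND 1 = 1
t2 = t1 NAND in1 = 1 NAND 0 = 1
t3 = t2 NAND in0 = 1 NAND 1 = 0
t4 = t3 XOR t2 = 0 XOR 1 = 1
t5 = t1 XOR t4 = 1 XOR 1 = 0
t6 = in0 AND t5 = 1 AND 0 = 0
giving t6 = 0 ≠ 1.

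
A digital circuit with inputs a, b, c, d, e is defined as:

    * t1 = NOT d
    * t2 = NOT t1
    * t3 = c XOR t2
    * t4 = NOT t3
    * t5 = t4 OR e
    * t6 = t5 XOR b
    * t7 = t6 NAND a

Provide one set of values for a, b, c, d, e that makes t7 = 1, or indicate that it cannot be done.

Check with a=0 b=1 c=0 d=1 e=0:
t1 = NOT d = NOT 1 = 0
t2 = NOT t1 = NOT 0 = 1
t3 = c XOR t2 = 0 XOR 1 = 1
t4 = NOT t3 = NOT 1 = 0
t5 = t4 OR e = 0 OR 0 = 0
t6 = t5 XOR b = 0 XOR 1 = 1
t7 = t6 NAND a = 1 NAND 0 = 1
So t7 = 1 as required.

a=0 b=1 c=0 d=1 e=0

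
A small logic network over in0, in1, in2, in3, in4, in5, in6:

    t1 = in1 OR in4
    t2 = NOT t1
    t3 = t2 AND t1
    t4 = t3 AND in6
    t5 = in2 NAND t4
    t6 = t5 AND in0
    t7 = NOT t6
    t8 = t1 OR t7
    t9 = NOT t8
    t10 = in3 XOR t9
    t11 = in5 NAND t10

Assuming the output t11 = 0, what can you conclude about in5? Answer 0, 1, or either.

t11 = in5 NAND t10 must be 0, so both in5 = 1 and t10 = 1.
t10 = in3 XOR t9 must be 1, so in3 and t9 differ.
Every assignment with t11 = 0 has in5 = 1; there are 32 such assignment(s).

1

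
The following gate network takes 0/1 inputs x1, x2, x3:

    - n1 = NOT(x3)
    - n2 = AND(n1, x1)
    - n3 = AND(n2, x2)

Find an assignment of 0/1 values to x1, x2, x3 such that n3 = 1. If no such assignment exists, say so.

x1=1, x2=1, x3=0

n3 = AND(n2, x2) must be 1, so both n2 = 1 and x2 = 1.
n2 = AND(n1, x1) must be 1, so both n1 = 1 and x1 = 1.
n1 = NOT(x3) must be 1, so x3 = 0.
Check with x1=1, x2=1, x3=0:
n1 = NOT(x3) = NOT 0 = 1
n2 = AND(n1, x1) = AND(1, 1) = 1
n3 = AND(n2, x2) = AND(1, 1) = 1
So n3 = 1 as required.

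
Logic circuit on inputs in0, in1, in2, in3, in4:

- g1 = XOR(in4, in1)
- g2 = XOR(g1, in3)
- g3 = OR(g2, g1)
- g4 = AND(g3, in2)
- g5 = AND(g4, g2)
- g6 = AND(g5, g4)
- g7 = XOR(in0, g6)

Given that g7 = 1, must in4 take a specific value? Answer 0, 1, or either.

either

Both values of in4 occur among assignments with g7 = 1:
  in4=0: in0=0, in1=0, in2=1, in3=1, in4=0
  in4=1: in0=0, in1=0, in2=1, in3=0, in4=1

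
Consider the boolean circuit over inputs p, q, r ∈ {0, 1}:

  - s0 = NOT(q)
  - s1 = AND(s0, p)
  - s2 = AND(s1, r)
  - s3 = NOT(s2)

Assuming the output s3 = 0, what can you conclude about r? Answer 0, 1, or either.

1

s3 = NOT(s2) must be 0, so s2 = 1.
s2 = AND(s1, r) must be 1, so both s1 = 1 and r = 1.
s1 = AND(s0, p) must be 1, so both s0 = 1 and p = 1.
Every assignment with s3 = 0 has r = 1; there are 1 such assignment(s).
  p=1, q=0, r=1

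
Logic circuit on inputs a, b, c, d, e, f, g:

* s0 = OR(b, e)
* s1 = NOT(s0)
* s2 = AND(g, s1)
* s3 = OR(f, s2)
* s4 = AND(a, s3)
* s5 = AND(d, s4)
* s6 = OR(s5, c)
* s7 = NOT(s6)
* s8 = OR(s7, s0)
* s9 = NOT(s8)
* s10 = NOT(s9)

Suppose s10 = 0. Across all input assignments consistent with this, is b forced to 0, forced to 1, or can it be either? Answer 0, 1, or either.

0

s10 = NOT(s9) must be 0, so s9 = 1.
Every assignment with s10 = 0 has b = 0; there are 19 such assignment(s).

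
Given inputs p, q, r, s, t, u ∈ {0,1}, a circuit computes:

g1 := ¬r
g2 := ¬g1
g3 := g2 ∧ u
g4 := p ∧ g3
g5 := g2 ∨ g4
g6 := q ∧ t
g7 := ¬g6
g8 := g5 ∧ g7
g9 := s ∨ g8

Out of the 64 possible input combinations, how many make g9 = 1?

g9 = s ∨ g8 must be 1, so at least one of s, g8 is 1.
Enumerating the 64 input combinations, 44 give g9 = 1 and 20 give g9 = 0.

44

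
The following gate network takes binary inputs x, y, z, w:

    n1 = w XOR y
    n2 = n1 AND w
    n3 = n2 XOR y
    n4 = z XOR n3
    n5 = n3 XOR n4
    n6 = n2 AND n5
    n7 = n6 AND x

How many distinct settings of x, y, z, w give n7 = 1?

n7 = n6 AND x must be 1, so both n6 = 1 and x = 1.
n6 = n2 AND n5 must be 1, so both n2 = 1 and n5 = 1.
n2 = n1 AND w must be 1, so both n1 = 1 and w = 1.
Satisfying assignments:
  x=1, y=0, z=1, w=1

1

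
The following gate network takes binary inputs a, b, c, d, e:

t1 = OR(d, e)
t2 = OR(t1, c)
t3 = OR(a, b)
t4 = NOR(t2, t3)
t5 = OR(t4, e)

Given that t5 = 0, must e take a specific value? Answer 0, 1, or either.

t5 = OR(t4, e) must be 0, so both t4 = 0 and e = 0.
t4 = NOR(t2, t3) must be 0, so at least one of t2, t3 is 1.
Every assignment with t5 = 0 has e = 0; there are 15 such assignment(s).

0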